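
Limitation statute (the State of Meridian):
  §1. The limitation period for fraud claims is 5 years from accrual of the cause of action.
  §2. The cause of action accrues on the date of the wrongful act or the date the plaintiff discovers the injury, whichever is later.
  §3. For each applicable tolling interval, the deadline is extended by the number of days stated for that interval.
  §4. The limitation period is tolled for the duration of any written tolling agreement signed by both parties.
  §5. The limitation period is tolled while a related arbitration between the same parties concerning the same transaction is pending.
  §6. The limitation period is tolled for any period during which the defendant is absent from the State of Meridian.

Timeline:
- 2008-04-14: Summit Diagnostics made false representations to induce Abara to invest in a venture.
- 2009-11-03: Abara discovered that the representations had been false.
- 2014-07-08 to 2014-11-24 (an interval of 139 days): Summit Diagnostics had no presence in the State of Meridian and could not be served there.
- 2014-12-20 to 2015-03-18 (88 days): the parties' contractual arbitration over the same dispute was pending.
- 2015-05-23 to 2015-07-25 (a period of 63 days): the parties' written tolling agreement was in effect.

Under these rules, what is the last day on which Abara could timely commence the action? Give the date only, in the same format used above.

2015-08-20

Taking the later of the act (2008-04-14) and discovery (2009-11-03), the claim accrued on 2009-11-03.
The untolled deadline — 5 years after 2009-11-03 — is 2014-11-03.
The defendant's absence from the jurisdiction from 2014-07-08 to 2014-11-24 tolled the period for 139 days, extending the deadline to 2015-03-22.
Because the pending related arbitration ran from 2014-12-20 to 2015-03-18, the deadline is extended by 88 days to 2015-06-18.
Because the written tolling agreement ran from 2015-05-23 to 2015-07-25, the deadline is extended by 63 days to 2015-08-20.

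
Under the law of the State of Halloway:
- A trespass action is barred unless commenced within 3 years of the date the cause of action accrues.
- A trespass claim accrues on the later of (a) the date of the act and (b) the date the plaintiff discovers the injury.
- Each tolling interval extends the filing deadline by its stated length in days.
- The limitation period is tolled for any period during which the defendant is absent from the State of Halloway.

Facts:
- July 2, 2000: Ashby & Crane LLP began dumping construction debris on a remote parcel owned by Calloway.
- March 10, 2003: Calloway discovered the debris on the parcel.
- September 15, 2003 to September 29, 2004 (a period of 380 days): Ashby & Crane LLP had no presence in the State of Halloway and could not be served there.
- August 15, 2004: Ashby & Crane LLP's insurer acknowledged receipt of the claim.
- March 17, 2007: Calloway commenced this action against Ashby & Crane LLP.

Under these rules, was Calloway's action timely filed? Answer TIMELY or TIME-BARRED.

Because discovery on March 10, 2003 post-dates the July 2, 2000 act, accrual under the later-of rule falls on March 10, 2003.
3 years from March 10, 2003 is March 10, 2006.
The defendant's absence from the jurisdiction from September 15, 2003 to September 29, 2004 tolled the period for 380 days, extending the deadline to March 25, 2007.
Nothing else in the chronology tolls or restarts the period.
Calloway filed on March 17, 2007, before the March 25, 2007 deadline, so the action is timely.

TIMELY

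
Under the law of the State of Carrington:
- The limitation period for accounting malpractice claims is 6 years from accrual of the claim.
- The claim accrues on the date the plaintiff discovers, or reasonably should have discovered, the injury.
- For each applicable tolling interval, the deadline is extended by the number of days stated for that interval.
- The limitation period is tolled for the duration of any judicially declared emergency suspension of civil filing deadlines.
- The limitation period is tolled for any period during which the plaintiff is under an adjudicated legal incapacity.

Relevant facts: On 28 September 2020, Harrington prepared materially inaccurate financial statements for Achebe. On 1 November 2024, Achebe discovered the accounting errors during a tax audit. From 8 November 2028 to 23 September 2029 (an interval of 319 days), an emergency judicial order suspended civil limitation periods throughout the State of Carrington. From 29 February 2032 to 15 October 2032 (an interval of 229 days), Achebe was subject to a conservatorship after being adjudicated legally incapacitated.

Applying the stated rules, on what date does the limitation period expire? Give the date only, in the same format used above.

16 September 2031

The claim did not accrue until Achebe discovered the injury on 1 November 2024; the 28 September 2020 act date does not start the clock under the stated rule.
6 years from 1 November 2024 is 1 November 2030.
The period was tolled for 319 days by the emergency suspension of filing deadlines (8 November 2028 to 23 September 2029), pushing the deadline to 16 September 2031.
The plaintiff's legal incapacity from 29 February 2032 to 15 October 2032 began after the period had already run on 16 September 2031, so it has no tolling effect.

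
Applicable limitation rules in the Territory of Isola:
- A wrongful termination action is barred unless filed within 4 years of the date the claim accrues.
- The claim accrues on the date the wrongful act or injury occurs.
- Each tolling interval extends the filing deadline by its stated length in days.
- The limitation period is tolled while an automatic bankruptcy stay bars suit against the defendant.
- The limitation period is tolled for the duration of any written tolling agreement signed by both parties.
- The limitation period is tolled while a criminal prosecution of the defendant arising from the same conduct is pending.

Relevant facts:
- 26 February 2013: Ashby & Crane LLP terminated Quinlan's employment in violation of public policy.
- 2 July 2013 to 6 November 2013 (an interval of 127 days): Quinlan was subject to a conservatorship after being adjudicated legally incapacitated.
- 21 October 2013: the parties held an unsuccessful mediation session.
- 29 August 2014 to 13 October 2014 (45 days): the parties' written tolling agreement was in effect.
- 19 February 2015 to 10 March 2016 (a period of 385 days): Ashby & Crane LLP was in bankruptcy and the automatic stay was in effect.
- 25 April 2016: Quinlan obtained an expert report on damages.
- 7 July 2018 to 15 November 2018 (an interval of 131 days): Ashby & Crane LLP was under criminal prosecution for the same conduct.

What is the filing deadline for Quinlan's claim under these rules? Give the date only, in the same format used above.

2 May 2018

The claim accrued on 26 February 2013, the date of the act.
The untolled deadline — 4 years after 26 February 2013 — is 26 February 2017.
Because the written tolling agreement ran from 29 August 2014 to 13 October 2014, the deadline is extended by 45 days to 12 April 2017.
The period was tolled for 385 days by the automatic bankruptcy stay (19 February 2015 to 10 March 2016), pushing the deadline to 2 May 2018.
By the time the pending criminal prosecution began on 7 July 2018, the limitation period had already expired on 2 May 2018; that interval cannot revive it.
Although the plaintiff's incapacity ran from 2 July 2013 to 6 November 2013, the stated rules do not make that a tolling event, so it is disregarded.
Nothing else in the chronology tolls or restarts the period.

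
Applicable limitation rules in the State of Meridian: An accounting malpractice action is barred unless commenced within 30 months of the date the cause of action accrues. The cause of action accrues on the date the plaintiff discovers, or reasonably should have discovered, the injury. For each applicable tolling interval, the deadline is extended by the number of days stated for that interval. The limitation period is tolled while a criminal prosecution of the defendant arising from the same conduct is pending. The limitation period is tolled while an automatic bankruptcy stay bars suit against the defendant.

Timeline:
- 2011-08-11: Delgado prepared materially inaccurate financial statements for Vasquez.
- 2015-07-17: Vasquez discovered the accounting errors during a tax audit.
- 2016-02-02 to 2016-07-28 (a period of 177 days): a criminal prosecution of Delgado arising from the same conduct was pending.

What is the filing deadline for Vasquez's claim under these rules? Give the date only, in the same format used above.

Under the discovery rule, the claim accrued on 2015-07-17, when Vasquez discovered the injury — not on the 2011-08-11 date of the underlying act.
Adding the 30 months base period to 2015-07-17 gives a deadline of 2018-01-17, before any tolling.
The pending criminal prosecution from 2016-02-02 to 2016-07-28 tolled the period for 177 days, extending the deadline to 2018-07-13.

2018-07-13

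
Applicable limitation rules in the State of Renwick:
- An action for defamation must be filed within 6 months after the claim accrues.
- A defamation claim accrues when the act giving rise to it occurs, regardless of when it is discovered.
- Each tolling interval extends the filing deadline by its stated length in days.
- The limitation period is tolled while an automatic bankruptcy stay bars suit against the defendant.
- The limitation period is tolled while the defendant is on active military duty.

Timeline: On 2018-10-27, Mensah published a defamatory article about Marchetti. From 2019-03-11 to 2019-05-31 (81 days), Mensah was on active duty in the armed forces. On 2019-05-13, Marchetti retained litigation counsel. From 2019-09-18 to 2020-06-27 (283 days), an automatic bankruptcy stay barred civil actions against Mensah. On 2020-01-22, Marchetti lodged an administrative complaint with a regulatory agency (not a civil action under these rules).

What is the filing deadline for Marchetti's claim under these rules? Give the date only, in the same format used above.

The claim accrued on 2018-10-27, the date of the act.
The untolled deadline — 6 months after 2018-10-27 — is 2019-04-27.
The defendant's active military service from 2019-03-11 to 2019-05-31 tolled the period for 81 days, extending the deadline to 2019-07-17.
The automatic bankruptcy stay starting 2019-09-18 came too late — the period had run on 2019-07-17 — and so does not extend the deadline.
None of the other events listed affects the running of the period under the stated rules.

2019-07-17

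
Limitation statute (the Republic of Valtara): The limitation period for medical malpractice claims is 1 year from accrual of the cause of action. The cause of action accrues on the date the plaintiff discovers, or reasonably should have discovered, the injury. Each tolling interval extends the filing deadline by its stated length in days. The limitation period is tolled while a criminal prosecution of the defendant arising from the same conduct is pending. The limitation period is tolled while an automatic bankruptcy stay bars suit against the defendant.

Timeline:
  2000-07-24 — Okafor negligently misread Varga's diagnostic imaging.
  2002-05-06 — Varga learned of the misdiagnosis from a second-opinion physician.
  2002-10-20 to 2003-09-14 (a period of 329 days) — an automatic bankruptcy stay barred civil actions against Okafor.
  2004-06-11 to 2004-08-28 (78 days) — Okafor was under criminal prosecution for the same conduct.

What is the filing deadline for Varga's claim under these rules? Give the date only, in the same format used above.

The claim did not accrue until Varga discovered the injury on 2002-05-06; the 2000-07-24 act date does not start the clock under the stated rule.
Adding the 1 year base period to 2002-05-06 gives a deadline of 2003-05-06, before any tolling.
Because the automatic bankruptcy stay ran from 2002-10-20 to 2003-09-14, the deadline is extended by 329 days to 2004-03-30.
By the time the pending criminal prosecution began on 2004-06-11, the limitation period had already expired on 2004-03-30; that interval cannot revive it.

2004-03-30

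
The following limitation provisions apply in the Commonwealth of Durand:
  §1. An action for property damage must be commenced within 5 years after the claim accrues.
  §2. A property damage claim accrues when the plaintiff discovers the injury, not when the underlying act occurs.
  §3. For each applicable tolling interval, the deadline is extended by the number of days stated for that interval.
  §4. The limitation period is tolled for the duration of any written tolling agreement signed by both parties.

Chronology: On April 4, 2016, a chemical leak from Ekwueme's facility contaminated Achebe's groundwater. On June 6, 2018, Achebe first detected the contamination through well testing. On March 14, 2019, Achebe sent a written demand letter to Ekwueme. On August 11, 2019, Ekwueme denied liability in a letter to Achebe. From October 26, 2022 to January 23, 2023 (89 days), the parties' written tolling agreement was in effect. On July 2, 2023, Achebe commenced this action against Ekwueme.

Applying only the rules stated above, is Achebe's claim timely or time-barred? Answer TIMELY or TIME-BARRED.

TIMELY

Accrual is tied to discovery, so the period began on June 6, 2018 rather than on April 4, 2016 when the act occurred.
Adding the 5 years base period to June 6, 2018 gives a deadline of June 6, 2023, before any tolling.
The written tolling agreement from October 26, 2022 to January 23, 2023 tolled the period for 89 days, extending the deadline to September 3, 2023.
The other events in the timeline have no effect on the limitation period under the stated rules.
Filing on July 2, 2023 beat the September 3, 2023 deadline — the action is timely.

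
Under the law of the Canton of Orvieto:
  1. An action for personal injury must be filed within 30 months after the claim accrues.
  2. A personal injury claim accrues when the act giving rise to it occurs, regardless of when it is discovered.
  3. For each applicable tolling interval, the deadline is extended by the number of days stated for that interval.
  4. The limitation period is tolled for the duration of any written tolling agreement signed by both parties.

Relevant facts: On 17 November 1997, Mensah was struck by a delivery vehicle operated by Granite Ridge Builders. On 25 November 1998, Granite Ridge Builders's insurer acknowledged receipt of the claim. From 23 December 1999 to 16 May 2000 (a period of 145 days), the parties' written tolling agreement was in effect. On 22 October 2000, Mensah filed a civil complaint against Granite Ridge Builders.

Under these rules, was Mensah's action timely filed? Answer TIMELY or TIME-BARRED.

The claim accrued on 17 November 1997, the date of the act.
30 months from 17 November 1997 is 17 May 2000.
The period was tolled for 145 days by the written tolling agreement (23 December 1999 to 16 May 2000), pushing the deadline to 9 October 2000.
The other events in the timeline have no effect on the limitation period under the stated rules.
Mensah filed on 22 October 2000, after the 9 October 2000 deadline, so the action is time-barred.

TIME-BARRED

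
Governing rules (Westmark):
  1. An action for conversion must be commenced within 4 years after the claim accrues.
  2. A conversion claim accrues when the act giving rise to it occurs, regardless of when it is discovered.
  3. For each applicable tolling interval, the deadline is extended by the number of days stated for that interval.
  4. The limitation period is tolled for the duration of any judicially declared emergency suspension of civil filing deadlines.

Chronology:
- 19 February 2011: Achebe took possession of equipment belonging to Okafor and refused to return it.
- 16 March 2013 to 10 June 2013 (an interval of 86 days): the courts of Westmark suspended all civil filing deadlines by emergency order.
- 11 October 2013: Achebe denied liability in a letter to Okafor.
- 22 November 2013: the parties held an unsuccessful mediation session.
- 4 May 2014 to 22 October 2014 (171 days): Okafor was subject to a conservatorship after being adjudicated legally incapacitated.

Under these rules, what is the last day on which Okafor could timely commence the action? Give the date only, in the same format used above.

The limitation period began to run on 19 February 2011.
Adding the 4 years base period to 19 February 2011 gives a deadline of 19 February 2015, before any tolling.
The emergency suspension of filing deadlines from 16 March 2013 to 10 June 2013 tolled the period for 86 days, extending the deadline to 16 May 2015.
No stated provision tolls the period for the plaintiff's incapacity, so the interval from 4 May 2014 to 22 October 2014 has no effect on the deadline.
None of the other events listed affects the running of the period under the stated rules.

16 May 2015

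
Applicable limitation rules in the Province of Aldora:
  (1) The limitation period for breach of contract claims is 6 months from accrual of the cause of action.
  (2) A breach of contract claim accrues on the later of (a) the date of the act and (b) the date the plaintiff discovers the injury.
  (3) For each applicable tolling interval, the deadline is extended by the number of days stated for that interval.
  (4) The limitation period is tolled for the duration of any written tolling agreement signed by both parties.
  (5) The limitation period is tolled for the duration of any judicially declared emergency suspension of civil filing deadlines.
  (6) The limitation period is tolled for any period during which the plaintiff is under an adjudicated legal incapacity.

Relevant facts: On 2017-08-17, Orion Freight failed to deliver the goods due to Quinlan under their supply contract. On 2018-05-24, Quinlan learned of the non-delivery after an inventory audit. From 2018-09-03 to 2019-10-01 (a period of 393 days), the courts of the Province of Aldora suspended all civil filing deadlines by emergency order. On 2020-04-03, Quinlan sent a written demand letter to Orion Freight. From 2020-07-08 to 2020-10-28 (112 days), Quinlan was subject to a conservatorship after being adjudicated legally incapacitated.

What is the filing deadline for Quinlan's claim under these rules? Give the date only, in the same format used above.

2019-12-22

Because discovery on 2018-05-24 post-dates the 2017-08-17 act, accrual under the later-of rule falls on 2018-05-24.
The untolled deadline — 6 months after 2018-05-24 — is 2018-11-24.
The period was tolled for 393 days by the emergency suspension of filing deadlines (2018-09-03 to 2019-10-01), pushing the deadline to 2019-12-22.
By the time the plaintiff's legal incapacity began on 2020-07-08, the limitation period had already expired on 2019-12-22; that interval cannot revive it.
None of the other events listed affects the running of the period under the stated rules.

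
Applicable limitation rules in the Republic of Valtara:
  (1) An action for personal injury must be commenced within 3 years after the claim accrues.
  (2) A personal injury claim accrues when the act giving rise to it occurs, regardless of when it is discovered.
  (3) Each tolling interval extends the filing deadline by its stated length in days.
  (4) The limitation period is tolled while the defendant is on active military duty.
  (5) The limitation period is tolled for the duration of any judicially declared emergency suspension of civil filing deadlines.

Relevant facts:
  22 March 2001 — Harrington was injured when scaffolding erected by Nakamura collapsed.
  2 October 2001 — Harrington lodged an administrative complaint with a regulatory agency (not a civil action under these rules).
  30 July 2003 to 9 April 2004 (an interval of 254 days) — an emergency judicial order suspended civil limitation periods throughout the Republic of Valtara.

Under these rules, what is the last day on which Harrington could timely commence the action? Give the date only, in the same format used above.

The limitation period began to run on 22 March 2001.
The untolled deadline — 3 years after 22 March 2001 — is 22 March 2004.
The emergency suspension of filing deadlines from 30 July 2003 to 9 April 2004 tolled the period for 254 days, extending the deadline to 1 December 2004.
None of the other events listed affects the running of the period under the stated rules.

1 December 2004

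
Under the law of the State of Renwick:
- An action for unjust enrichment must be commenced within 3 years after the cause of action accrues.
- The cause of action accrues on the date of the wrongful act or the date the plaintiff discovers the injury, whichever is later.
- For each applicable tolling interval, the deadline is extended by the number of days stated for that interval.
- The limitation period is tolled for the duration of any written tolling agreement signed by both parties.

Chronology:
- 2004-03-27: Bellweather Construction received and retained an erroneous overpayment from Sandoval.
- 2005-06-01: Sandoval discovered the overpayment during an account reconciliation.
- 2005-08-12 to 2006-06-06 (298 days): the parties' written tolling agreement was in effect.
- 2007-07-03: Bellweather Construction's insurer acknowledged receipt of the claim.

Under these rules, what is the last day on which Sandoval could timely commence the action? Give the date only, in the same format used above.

Taking the later of the act (2004-03-27) and discovery (2005-06-01), the claim accrued on 2005-06-01.
The untolled deadline — 3 years after 2005-06-01 — is 2008-06-01.
The period was tolled for 298 days by the written tolling agreement (2005-08-12 to 2006-06-06), pushing the deadline to 2009-03-26.
The other events in the timeline have no effect on the limitation period under the stated rules.

2009-03-26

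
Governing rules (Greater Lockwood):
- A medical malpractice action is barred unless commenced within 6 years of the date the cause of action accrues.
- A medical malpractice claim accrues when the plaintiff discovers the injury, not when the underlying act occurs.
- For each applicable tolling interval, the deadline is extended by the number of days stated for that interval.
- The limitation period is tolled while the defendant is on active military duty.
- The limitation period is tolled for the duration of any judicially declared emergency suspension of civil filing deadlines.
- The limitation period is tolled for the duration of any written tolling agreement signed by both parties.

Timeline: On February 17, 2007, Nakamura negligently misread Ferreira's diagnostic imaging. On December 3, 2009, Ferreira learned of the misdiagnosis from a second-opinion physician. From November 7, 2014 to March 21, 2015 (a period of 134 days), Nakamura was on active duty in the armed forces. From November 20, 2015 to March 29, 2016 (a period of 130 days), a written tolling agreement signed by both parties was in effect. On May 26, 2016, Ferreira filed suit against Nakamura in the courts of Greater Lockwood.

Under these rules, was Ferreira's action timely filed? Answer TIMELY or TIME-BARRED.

The claim did not accrue until Ferreira discovered the injury on December 3, 2009; the February 17, 2007 act date does not start the clock under the stated rule.
Adding the 6 years base period to December 3, 2009 gives a deadline of December 3, 2015, before any tolling.
Because the defendant's active military service ran from November 7, 2014 to March 21, 2015, the deadline is extended by 134 days to April 15, 2016.
Because the written tolling agreement ran from November 20, 2015 to March 29, 2016, the deadline is extended by 130 days to August 23, 2016.
Filing on May 26, 2016 beat the August 23, 2016 deadline — the action is timely.

TIMELY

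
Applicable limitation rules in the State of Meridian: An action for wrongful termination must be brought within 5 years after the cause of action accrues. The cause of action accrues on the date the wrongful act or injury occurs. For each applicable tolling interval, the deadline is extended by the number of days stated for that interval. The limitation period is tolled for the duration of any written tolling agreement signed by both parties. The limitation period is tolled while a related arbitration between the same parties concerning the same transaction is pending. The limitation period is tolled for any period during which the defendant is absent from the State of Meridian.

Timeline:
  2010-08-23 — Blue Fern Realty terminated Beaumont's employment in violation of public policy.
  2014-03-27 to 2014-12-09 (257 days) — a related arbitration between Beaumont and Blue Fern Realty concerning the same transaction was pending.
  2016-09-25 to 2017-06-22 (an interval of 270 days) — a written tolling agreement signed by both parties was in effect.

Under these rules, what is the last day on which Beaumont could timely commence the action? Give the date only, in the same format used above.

2016-05-06

The limitation period began to run on 2010-08-23.
Adding the 5 years base period to 2010-08-23 gives a deadline of 2015-08-23, before any tolling.
The period was tolled for 257 days by the pending related arbitration (2014-03-27 to 2014-12-09), pushing the deadline to 2016-05-06.
By the time the written tolling agreement began on 2016-09-25, the limitation period had already expired on 2016-05-06; that interval cannot revive it.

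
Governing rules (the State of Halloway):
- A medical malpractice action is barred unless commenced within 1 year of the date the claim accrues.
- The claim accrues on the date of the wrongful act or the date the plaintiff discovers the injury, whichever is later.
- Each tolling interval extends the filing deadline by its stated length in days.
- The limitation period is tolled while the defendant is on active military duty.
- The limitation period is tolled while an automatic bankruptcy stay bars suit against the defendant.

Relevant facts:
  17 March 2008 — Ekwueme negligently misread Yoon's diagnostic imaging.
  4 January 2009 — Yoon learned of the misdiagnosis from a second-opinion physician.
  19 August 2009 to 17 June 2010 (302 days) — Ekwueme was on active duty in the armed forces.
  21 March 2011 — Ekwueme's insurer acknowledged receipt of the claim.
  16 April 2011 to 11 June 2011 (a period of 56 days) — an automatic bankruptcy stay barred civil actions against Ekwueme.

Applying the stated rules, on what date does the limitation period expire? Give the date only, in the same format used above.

Taking the later of the act (17 March 2008) and discovery (4 January 2009), the claim accrued on 4 January 2009.
1 year from 4 January 2009 is 4 January 2010.
Because the defendant's active military service ran from 19 August 2009 to 17 June 2010, the deadline is extended by 302 days to 2 November 2010.
The automatic bankruptcy stay from 16 April 2011 to 11 June 2011 began after the period had already run on 2 November 2010, so it has no tolling effect.
The other events in the timeline have no effect on the limitation period under the stated rules.

2 November 2010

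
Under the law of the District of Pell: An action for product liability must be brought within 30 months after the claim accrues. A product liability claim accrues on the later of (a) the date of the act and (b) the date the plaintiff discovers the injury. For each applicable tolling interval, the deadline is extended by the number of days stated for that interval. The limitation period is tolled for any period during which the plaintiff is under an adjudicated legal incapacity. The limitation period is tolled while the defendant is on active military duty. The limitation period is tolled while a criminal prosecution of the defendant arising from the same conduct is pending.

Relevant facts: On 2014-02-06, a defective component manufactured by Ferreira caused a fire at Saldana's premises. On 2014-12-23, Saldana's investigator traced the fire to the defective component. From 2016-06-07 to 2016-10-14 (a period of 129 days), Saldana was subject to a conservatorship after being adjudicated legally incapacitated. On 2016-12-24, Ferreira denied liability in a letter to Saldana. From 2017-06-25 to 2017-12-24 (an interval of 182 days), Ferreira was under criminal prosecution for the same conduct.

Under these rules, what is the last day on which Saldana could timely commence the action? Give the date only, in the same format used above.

Taking the later of the act (2014-02-06) and discovery (2014-12-23), the claim accrued on 2014-12-23.
Adding the 30 months base period to 2014-12-23 gives a deadline of 2017-06-23, before any tolling.
The plaintiff's legal incapacity from 2016-06-07 to 2016-10-14 tolled the period for 129 days, extending the deadline to 2017-10-30.
Because the pending criminal prosecution ran from 2017-06-25 to 2017-12-24, the deadline is extended by 182 days to 2018-04-30.
The other events in the timeline have no effect on the limitation period under the stated rules.

2018-04-30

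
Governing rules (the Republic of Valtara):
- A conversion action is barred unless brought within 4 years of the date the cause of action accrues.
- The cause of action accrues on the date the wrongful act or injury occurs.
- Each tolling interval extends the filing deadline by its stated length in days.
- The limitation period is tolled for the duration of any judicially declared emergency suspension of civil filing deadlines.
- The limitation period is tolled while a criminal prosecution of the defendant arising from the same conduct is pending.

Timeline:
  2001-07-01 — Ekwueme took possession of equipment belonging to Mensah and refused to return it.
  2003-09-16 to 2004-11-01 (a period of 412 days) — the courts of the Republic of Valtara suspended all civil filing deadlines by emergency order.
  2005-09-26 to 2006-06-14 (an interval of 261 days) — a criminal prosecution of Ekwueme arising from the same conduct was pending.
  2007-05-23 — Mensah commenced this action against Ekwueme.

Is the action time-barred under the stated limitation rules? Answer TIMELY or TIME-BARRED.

The claim accrued on 2001-07-01, when the wrongful act occurred.
The untolled deadline — 4 years after 2001-07-01 — is 2005-07-01.
The period was tolled for 412 days by the emergency suspension of filing deadlines (2003-09-16 to 2004-11-01), pushing the deadline to 2006-08-17.
The period was tolled for 261 days by the pending criminal prosecution (2005-09-26 to 2006-06-14), pushing the deadline to 2007-05-05.
Mensah filed on 2007-05-23, after the 2007-05-05 deadline, so the action is time-barred.

TIME-BARRED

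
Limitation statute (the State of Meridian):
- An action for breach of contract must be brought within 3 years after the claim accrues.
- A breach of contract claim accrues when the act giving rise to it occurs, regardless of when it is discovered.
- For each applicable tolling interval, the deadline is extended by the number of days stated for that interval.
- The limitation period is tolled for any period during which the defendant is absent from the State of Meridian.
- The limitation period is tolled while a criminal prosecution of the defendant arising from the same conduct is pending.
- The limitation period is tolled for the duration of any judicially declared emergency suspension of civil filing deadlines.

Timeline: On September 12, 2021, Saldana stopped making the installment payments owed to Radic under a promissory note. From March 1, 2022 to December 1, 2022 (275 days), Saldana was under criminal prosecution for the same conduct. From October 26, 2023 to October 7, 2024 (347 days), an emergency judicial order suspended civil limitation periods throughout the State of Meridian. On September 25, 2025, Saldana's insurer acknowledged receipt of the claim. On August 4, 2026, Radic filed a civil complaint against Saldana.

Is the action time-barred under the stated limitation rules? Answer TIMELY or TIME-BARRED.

TIME-BARRED

The limitation period began to run on September 12, 2021.
The untolled deadline — 3 years after September 12, 2021 — is September 12, 2024.
The pending criminal prosecution from March 1, 2022 to December 1, 2022 tolled the period for 275 days, extending the deadline to June 14, 2025.
The period was tolled for 347 days by the emergency suspension of filing deadlines (October 26, 2023 to October 7, 2024), pushing the deadline to May 27, 2026.
None of the other events listed affects the running of the period under the stated rules.
The August 4, 2026 filing falls after the May 27, 2026 deadline; the claim is time-barred.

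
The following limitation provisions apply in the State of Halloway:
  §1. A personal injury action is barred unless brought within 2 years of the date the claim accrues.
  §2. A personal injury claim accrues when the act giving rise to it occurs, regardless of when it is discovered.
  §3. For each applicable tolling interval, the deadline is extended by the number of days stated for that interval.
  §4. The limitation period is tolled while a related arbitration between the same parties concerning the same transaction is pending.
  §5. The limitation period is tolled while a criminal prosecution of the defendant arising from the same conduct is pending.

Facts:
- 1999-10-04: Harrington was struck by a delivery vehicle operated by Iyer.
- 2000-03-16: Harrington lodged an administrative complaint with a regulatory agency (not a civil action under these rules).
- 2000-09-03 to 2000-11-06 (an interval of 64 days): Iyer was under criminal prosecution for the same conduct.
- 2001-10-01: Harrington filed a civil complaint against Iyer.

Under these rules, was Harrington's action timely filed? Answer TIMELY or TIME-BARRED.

TIMELY

The claim accrued on 1999-10-04, when the wrongful act occurred.
The untolled deadline — 2 years after 1999-10-04 — is 2001-10-04.
The period was tolled for 64 days by the pending criminal prosecution (2000-09-03 to 2000-11-06), pushing the deadline to 2001-12-07.
None of the other events listed affects the running of the period under the stated rules.
Filing on 2001-10-01 beat the 2001-12-07 deadline — the action is timely.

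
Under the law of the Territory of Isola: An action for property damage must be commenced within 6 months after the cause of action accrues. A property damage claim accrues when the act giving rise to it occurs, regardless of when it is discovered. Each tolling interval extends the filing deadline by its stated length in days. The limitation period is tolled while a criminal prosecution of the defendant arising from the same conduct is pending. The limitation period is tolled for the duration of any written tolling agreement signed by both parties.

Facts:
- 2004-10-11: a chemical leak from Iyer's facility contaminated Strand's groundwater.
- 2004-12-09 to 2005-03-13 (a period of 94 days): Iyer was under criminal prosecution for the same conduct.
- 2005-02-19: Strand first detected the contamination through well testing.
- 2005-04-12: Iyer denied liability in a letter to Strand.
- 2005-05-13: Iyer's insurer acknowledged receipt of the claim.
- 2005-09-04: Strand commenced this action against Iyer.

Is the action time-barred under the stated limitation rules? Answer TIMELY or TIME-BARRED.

TIME-BARRED

Because the rule ties accrual to occurrence, the claim accrued on 2004-10-11, not on the 2005-02-19 discovery date.
The untolled deadline — 6 months after 2004-10-11 — is 2005-04-11.
The pending criminal prosecution from 2004-12-09 to 2005-03-13 tolled the period for 94 days, extending the deadline to 2005-07-14.
The other events in the timeline have no effect on the limitation period under the stated rules.
Strand filed on 2005-09-04, after the 2005-07-14 deadline, so the action is time-barred.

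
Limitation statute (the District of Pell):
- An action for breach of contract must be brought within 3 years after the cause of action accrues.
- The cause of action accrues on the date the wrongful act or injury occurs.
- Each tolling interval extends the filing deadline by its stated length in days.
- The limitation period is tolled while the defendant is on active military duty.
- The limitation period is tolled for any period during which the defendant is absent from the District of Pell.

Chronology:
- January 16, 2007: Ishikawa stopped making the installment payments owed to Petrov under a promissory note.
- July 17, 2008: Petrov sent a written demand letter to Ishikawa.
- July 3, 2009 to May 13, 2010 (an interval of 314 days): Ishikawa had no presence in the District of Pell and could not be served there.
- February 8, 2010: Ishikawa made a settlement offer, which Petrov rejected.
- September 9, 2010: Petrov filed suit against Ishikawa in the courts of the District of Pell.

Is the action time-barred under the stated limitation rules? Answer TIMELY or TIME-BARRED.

TIMELY

The limitation period began to run on January 16, 2007.
The untolled deadline — 3 years after January 16, 2007 — is January 16, 2010.
The period was tolled for 314 days by the defendant's absence from the jurisdiction (July 3, 2009 to May 13, 2010), pushing the deadline to November 26, 2010.
None of the other events listed affects the running of the period under the stated rules.
The September 9, 2010 filing precedes the November 26, 2010 deadline; the claim is timely.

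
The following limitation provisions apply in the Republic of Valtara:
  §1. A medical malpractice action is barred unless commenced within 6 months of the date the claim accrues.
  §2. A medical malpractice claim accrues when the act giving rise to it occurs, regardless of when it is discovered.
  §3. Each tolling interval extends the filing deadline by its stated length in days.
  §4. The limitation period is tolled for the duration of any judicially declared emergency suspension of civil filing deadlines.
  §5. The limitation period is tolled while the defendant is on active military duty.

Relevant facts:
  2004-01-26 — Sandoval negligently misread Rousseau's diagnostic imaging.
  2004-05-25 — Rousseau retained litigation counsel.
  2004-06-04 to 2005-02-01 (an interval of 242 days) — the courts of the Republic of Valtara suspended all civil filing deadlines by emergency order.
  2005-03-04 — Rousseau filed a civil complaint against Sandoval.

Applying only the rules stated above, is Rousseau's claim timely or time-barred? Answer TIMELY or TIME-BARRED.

The claim accrued on 2004-01-26, the date of the act.
6 months from 2004-01-26 is 2004-07-26.
Because the emergency suspension of filing deadlines ran from 2004-06-04 to 2005-02-01, the deadline is extended by 242 days to 2005-03-25.
The other events in the timeline have no effect on the limitation period under the stated rules.
Filing on 2005-03-04 beat the 2005-03-25 deadline — the action is timely.

TIMELY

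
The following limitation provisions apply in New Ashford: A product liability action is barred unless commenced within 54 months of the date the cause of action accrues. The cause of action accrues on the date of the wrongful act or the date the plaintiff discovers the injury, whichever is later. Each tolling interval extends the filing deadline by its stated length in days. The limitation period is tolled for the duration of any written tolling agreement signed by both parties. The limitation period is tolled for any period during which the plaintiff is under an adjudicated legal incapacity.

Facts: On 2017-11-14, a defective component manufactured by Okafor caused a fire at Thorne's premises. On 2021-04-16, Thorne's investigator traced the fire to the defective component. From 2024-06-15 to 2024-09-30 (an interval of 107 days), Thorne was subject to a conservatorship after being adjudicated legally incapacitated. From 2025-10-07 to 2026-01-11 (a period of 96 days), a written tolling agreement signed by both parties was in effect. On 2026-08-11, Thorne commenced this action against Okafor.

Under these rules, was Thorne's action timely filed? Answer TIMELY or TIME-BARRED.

The claim accrued on 2021-04-16 — the later of the 2017-11-14 act and the 2021-04-16 discovery.
Adding the 54 months base period to 2021-04-16 gives a deadline of 2025-10-16, before any tolling.
Because the plaintiff's legal incapacity ran from 2024-06-15 to 2024-09-30, the deadline is extended by 107 days to 2026-01-31.
The written tolling agreement from 2025-10-07 to 2026-01-11 tolled the period for 96 days, extending the deadline to 2026-05-07.
Filing on 2026-08-11 missed the 2026-05-07 deadline — the action is time-barred.

TIME-BARRED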